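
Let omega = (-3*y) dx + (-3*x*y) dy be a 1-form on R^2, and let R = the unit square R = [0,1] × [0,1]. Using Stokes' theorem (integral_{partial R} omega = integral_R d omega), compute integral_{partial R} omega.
integral_(partial R) omega = 3/2

Stokes: integral_partial_R omega = integral_R d omega with d omega = (∂Q/∂x - ∂P/∂y) dx ∧ dy.
  ∂Q/∂x = -3*y
  ∂P/∂y = -3
  integrand = ∂Q/∂x - ∂P/∂y = 3 - 3*y.
Integrating over R: integral_0^1 integral_0^1 (3 - 3*y) dx dy = 3/2.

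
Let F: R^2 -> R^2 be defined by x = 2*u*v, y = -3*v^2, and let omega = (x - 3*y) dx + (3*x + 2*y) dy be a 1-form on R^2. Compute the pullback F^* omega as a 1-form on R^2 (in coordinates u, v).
F^* omega = (v^2*(4*u + 18*v)) du + (2*v*(2*u^2 - 9*u*v + 18*v^2)) dv

Using F^*(f dg) = (f ∘ F) d(g ∘ F), substitute each coordinate x_i by F_i(u, v) in f_i, and replace dx_i by d F_i = (∂F_i/∂u) du + (∂F_i/∂v) dv.
  For the x component: f_1(F) = v*(2*u + 9*v); d F_1 = (2*v) du + (2*u) dv
  For the y component: f_2(F) = 6*v*(u - v); d F_2 = (0) du + (-6*v) dv
Combining and collecting du, dv coefficients:
  coeff of du: v^2*(4*u + 18*v)
  coeff of dv: 2*v*(2*u^2 - 9*u*v + 18*v^2)
F^* omega = (v^2*(4*u + 18*v)) du + (2*v*(2*u^2 - 9*u*v + 18*v^2)) dv.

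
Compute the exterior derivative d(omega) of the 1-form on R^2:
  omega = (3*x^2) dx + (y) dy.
d(omega) = 0

For a 1-form omega = sum_i f_i dx_i, the exterior derivative is
  d(omega) = sum_{i < j} (∂f_j/∂x_i - ∂f_i/∂x_j) dx_i ∧ dx_j.

Assembling: d(omega) = 0.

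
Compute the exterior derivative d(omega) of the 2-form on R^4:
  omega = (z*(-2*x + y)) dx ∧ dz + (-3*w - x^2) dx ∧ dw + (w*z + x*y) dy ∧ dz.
d(omega) = (y - z) dx ∧ dy ∧ dz + (z) dy ∧ dz ∧ dw

For a 2-form omega = sum_{i<j} g_{ij} dx_i ∧ dx_j, the exterior derivative is
  d(omega) = sum_{i<j} d(g_{ij}) ∧ dx_i ∧ dx_j = sum_{i<j, k} (∂g_{ij}/∂x_k) dx_k ∧ dx_i ∧ dx_j.
Expand each term, using dx_k ∧ dx_i ∧ dx_j = sgn(permutation) dx_{(a)} ∧ dx_{(b)} ∧ dx_{(c)} with (a < b < c) sorted:
  d(z*(-2*x + y)) includes (∂/∂y)(z*(-2*x + y)) dy = (z) dy, which multiplied by dx ∧ dz gives (-z) dx ∧ dy ∧ dz
  d(w*z + x*y) includes (∂/∂x)(w*z + x*y) dx = (y) dx, which multiplied by dy ∧ dz gives (y) dx ∧ dy ∧ dz
  d(w*z + x*y) includes (∂/∂w)(w*z + x*y) dw = (z) dw, which multiplied by dy ∧ dz gives (z) dy ∧ dz ∧ dw
Collecting like 3-forms: d(omega) = (y - z) dx ∧ dy ∧ dz + (z) dy ∧ dz ∧ dw.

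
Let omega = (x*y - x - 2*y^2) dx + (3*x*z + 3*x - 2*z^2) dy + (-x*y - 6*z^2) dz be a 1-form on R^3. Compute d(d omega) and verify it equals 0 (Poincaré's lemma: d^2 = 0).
d(d omega) = 0

Step 1: d omega = sum_{i<j} (∂f_j/∂x_i - ∂f_i/∂x_j) dx_i ∧ dx_j:
  coeff of dx ∧ dy: -x + 4*y + 3*z + 3
  coeff of dx ∧ dz: -y
  coeff of dy ∧ dz: -4*x + 4*z
Step 2: Apply d again to each 2-form coefficient. The only possible 3-form in R^3 is dx ∧ dy ∧ dz, with coefficient
  ∂(coeff of dy∧dz)/∂x - ∂(coeff of dx∧dz)/∂y + ∂(coeff of dx∧dy)/∂z
  = ∂/∂x (-4*x + 4*z) - ∂/∂y (-y) + ∂/∂z (-x + 4*y + 3*z + 3).
Each of these terms simplifies to sums of mixed partials that cancel in pairs. The result is 0 (by equality of mixed partials for smooth functions — Schwarz / Clairaut).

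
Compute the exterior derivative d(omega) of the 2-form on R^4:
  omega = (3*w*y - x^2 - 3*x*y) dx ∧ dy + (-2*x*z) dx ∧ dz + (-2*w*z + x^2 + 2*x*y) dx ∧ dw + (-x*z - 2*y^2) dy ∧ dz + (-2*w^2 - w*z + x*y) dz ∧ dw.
d(omega) = (-2*x + 3*y) dx ∧ dy ∧ dw + (2*w + y) dx ∧ dz ∧ dw + (-z) dx ∧ dy ∧ dz + (x) dy ∧ dz ∧ dw

For a 2-form omega = sum_{i<j} g_{ij} dx_i ∧ dx_j, the exterior derivative is
  d(omega) = sum_{i<j} d(g_{ij}) ∧ dx_i ∧ dx_j = sum_{i<j, k} (∂g_{ij}/∂x_k) dx_k ∧ dx_i ∧ dx_j.
Expand each term, using dx_k ∧ dx_i ∧ dx_j = sgn(permutation) dx_{(a)} ∧ dx_{(b)} ∧ dx_{(c)} with (a < b < c) sorted:
  d(3*w*y - x^2 - 3*x*y) includes (∂/∂w)(3*w*y - x^2 - 3*x*y) dw = (3*y) dw, which multiplied by dx ∧ dy gives (3*y) dx ∧ dy ∧ dw
  d(-2*w*z + x^2 + 2*x*y) includes (∂/∂y)(-2*w*z + x^2 + 2*x*y) dy = (2*x) dy, which multiplied by dx ∧ dw gives (-2*x) dx ∧ dy ∧ dw
  d(-2*w*z + x^2 + 2*x*y) includes (∂/∂z)(-2*w*z + x^2 + 2*x*y) dz = (-2*w) dz, which multiplied by dx ∧ dw gives (2*w) dx ∧ dz ∧ dw
  d(-x*z - 2*y^2) includes (∂/∂x)(-x*z - 2*y^2) dx = (-z) dx, which multiplied by dy ∧ dz gives (-z) dx ∧ dy ∧ dz
  d(-2*w^2 - w*z + x*y) includes (∂/∂x)(-2*w^2 - w*z + x*y) dx = (y) dx, which multiplied by dz ∧ dw gives (y) dx ∧ dz ∧ dw
  d(-2*w^2 - w*z + x*y) includes (∂/∂y)(-2*w^2 - w*z + x*y) dy = (x) dy, which multiplied by dz ∧ dw gives (x) dy ∧ dz ∧ dw
Collecting like 3-forms: d(omega) = (-2*x + 3*y) dx ∧ dy ∧ dw + (2*w + y) dx ∧ dz ∧ dw + (-z) dx ∧ dy ∧ dz + (x) dy ∧ dz ∧ dw.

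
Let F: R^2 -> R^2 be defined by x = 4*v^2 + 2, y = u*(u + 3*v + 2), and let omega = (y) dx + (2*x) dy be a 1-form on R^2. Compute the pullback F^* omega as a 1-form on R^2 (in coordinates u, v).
F^* omega = (16*u*v^2 + 8*u + 24*v^3 + 16*v^2 + 12*v + 8) du + (4*u*(2*u*v + 12*v^2 + 4*v + 3)) dv

Using F^*(f dg) = (f ∘ F) d(g ∘ F), substitute each coordinate x_i by F_i(u, v) in f_i, and replace dx_i by d F_i = (∂F_i/∂u) du + (∂F_i/∂v) dv.
  For the x component: f_1(F) = u*(u + 3*v + 2); d F_1 = (0) du + (8*v) dv
  For the y component: f_2(F) = 8*v^2 + 4; d F_2 = (2*u + 3*v + 2) du + (3*u) dv
Combining and collecting du, dv coefficients:
  coeff of du: 16*u*v^2 + 8*u + 24*v^3 + 16*v^2 + 12*v + 8
  coeff of dv: 4*u*(2*u*v + 12*v^2 + 4*v + 3)
F^* omega = (16*u*v^2 + 8*u + 24*v^3 + 16*v^2 + 12*v + 8) du + (4*u*(2*u*v + 12*v^2 + 4*v + 3)) dv.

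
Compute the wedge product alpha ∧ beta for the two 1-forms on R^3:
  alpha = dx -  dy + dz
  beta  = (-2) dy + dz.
alpha ∧ beta = (-2) dx ∧ dy + (1) dx ∧ dz + (1) dy ∧ dz

Distribute the wedge, using dx_i ∧ dx_j = -dx_j ∧ dx_i and dx_i ∧ dx_i = 0. For each pair (i, j) with i < j, the coefficient of dx_i ∧ dx_j in alpha ∧ beta is (alpha_i * beta_j - alpha_j * beta_i). Collecting: alpha ∧ beta = (-2) dx ∧ dy + (1) dx ∧ dz + (1) dy ∧ dz.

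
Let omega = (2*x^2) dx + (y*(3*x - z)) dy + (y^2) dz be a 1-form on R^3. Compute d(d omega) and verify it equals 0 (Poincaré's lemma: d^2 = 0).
d(d omega) = 0

Step 1: d omega = sum_{i<j} (∂f_j/∂x_i - ∂f_i/∂x_j) dx_i ∧ dx_j:
  coeff of dx ∧ dy: 3*y
  coeff of dx ∧ dz: 0
  coeff of dy ∧ dz: 3*y
Step 2: Apply d again to each 2-form coefficient. The only possible 3-form in R^3 is dx ∧ dy ∧ dz, with coefficient
  ∂(coeff of dy∧dz)/∂x - ∂(coeff of dx∧dz)/∂y + ∂(coeff of dx∧dy)/∂z
  = ∂/∂x (3*y) - ∂/∂y (0) + ∂/∂z (3*y).
Each of these terms simplifies to sums of mixed partials that cancel in pairs. The result is 0 (by equality of mixed partials for smooth functions — Schwarz / Clairaut).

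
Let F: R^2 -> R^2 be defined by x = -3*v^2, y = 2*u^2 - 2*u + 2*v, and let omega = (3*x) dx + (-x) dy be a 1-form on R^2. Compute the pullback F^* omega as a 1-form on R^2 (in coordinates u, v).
F^* omega = (v^2*(12*u - 6)) du + (v^2*(54*v + 6)) dv

Using F^*(f dg) = (f ∘ F) d(g ∘ F), substitute each coordinate x_i by F_i(u, v) in f_i, and replace dx_i by d F_i = (∂F_i/∂u) du + (∂F_i/∂v) dv.
  For the x component: f_1(F) = -9*v^2; d F_1 = (0) du + (-6*v) dv
  For the y component: f_2(F) = 3*v^2; d F_2 = (4*u - 2) du + (2) dv
Combining and collecting du, dv coefficients:
  coeff of du: v^2*(12*u - 6)
  coeff of dv: v^2*(54*v + 6)
F^* omega = (v^2*(12*u - 6)) du + (v^2*(54*v + 6)) dv.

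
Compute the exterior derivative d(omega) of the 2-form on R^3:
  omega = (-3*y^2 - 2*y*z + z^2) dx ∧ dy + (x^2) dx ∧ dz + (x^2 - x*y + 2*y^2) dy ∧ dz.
d(omega) = (2*x - 3*y + 2*z) dx ∧ dy ∧ dz

For a 2-form omega = sum_{i<j} g_{ij} dx_i ∧ dx_j, the exterior derivative is
  d(omega) = sum_{i<j} d(g_{ij}) ∧ dx_i ∧ dx_j = sum_{i<j, k} (∂g_{ij}/∂x_k) dx_k ∧ dx_i ∧ dx_j.
Expand each term, using dx_k ∧ dx_i ∧ dx_j = sgn(permutation) dx_{(a)} ∧ dx_{(b)} ∧ dx_{(c)} with (a < b < c) sorted:
  d(-3*y^2 - 2*y*z + z^2) includes (∂/∂z)(-3*y^2 - 2*y*z + z^2) dz = (-2*y + 2*z) dz, which multiplied by dx ∧ dy gives (-2*y + 2*z) dx ∧ dy ∧ dz
  d(x^2 - x*y + 2*y^2) includes (∂/∂x)(x^2 - x*y + 2*y^2) dx = (2*x - y) dx, which multiplied by dy ∧ dz gives (2*x - y) dx ∧ dy ∧ dz
Collecting like 3-forms: d(omega) = (2*x - 3*y + 2*z) dx ∧ dy ∧ dz.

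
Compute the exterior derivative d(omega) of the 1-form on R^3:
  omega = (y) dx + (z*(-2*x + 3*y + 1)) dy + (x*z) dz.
d(omega) = (-2*z - 1) dx ∧ dy + (z) dx ∧ dz + (2*x - 3*y - 1) dy ∧ dz

For a 1-form omega = sum_i f_i dx_i, the exterior derivative is
  d(omega) = sum_{i < j} (∂f_j/∂x_i - ∂f_i/∂x_j) dx_i ∧ dx_j.
  coefficient of dx ∧ dy: ∂f_2/∂x - ∂f_1/∂y = ∂(z*(-2*x + 3*y + 1))/∂x - ∂(y)/∂y = -2*z - 1
  coefficient of dx ∧ dz: ∂f_3/∂x - ∂f_1/∂z = ∂(x*z)/∂x - ∂(y)/∂z = z
  coefficient of dy ∧ dz: ∂f_3/∂y - ∂f_2/∂z = ∂(x*z)/∂y - ∂(z*(-2*x + 3*y + 1))/∂z = 2*x - 3*y - 1
Assembling: d(omega) = (-2*z - 1) dx ∧ dy + (z) dx ∧ dz + (2*x - 3*y - 1) dy ∧ dz.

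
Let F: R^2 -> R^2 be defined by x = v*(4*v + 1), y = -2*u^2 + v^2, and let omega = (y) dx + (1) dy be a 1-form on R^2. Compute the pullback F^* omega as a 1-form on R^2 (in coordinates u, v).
F^* omega = (-4*u) du + (-16*u^2*v - 2*u^2 + 8*v^3 + v^2 + 2*v) dv

Using F^*(f dg) = (f ∘ F) d(g ∘ F), substitute each coordinate x_i by F_i(u, v) in f_i, and replace dx_i by d F_i = (∂F_i/∂u) du + (∂F_i/∂v) dv.
  For the x component: f_1(F) = -2*u^2 + v^2; d F_1 = (0) du + (8*v + 1) dv
  For the y component: f_2(F) = 1; d F_2 = (-4*u) du + (2*v) dv
Combining and collecting du, dv coefficients:
  coeff of du: -4*u
  coeff of dv: -16*u^2*v - 2*u^2 + 8*v^3 + v^2 + 2*v
F^* omega = (-4*u) du + (-16*u^2*v - 2*u^2 + 8*v^3 + v^2 + 2*v) dv.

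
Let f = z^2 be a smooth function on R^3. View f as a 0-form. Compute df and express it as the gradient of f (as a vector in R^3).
df = (0) dx + (0) dy + (2*z) dz; grad f = (0, 0, 2*z)

For a 0-form f, d f = (∂f/∂x) dx + (∂f/∂y) dy + (∂f/∂z) dz. The components of the vector representation are exactly the entries of grad f in Cartesian coordinates:
  ∂f/∂x = 0
  ∂f/∂y = 0
  ∂f/∂z = 2*z.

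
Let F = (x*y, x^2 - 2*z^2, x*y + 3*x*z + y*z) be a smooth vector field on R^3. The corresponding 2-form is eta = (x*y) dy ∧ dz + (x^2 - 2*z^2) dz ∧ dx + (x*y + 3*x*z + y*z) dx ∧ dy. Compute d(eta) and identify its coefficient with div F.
d(eta) = (3*x + 2*y) dx ∧ dy ∧ dz; div F = 3*x + 2*y

For a 2-form in R^3 of the form above, applying d gives a 3-form with coefficient ∂P/∂x + ∂Q/∂y + ∂R/∂z:
  ∂P/∂x = y
  ∂Q/∂y = 0
  ∂R/∂z = 3*x + y
Sum = 3*x + 2*y, which is exactly div F.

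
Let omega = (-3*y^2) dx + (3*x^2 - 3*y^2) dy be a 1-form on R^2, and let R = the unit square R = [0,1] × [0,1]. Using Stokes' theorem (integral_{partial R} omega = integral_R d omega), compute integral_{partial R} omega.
integral_(partial R) omega = 6

Stokes: integral_partial_R omega = integral_R d omega with d omega = (∂Q/∂x - ∂P/∂y) dx ∧ dy.
  ∂Q/∂x = 6*x
  ∂P/∂y = -6*y
  integrand = ∂Q/∂x - ∂P/∂y = 6*x + 6*y.
Integrating over R: integral_0^1 integral_0^1 (6*x + 6*y) dx dy = 6.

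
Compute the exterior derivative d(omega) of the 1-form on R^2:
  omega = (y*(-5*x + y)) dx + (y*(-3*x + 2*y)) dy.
d(omega) = (5*x - 5*y) dx ∧ dy

For a 1-form omega = sum_i f_i dx_i, the exterior derivative is
  d(omega) = sum_{i < j} (∂f_j/∂x_i - ∂f_i/∂x_j) dx_i ∧ dx_j.
  coefficient of dx ∧ dy: ∂f_2/∂x - ∂f_1/∂y = ∂(y*(-3*x + 2*y))/∂x - ∂(y*(-5*x + y))/∂y = 5*x - 5*y
Assembling: d(omega) = (5*x - 5*y) dx ∧ dy.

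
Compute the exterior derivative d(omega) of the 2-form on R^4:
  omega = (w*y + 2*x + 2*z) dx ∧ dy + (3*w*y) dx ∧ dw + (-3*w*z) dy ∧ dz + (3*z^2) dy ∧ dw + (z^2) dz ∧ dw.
d(omega) = (2) dx ∧ dy ∧ dz + (-3*w + y) dx ∧ dy ∧ dw + (-9*z) dy ∧ dz ∧ dw

For a 2-form omega = sum_{i<j} g_{ij} dx_i ∧ dx_j, the exterior derivative is
  d(omega) = sum_{i<j} d(g_{ij}) ∧ dx_i ∧ dx_j = sum_{i<j, k} (∂g_{ij}/∂x_k) dx_k ∧ dx_i ∧ dx_j.
Expand each term, using dx_k ∧ dx_i ∧ dx_j = sgn(permutation) dx_{(a)} ∧ dx_{(b)} ∧ dx_{(c)} with (a < b < c) sorted:
  d(w*y + 2*x + 2*z) includes (∂/∂z)(w*y + 2*x + 2*z) dz = (2) dz, which multiplied by dx ∧ dy gives (2) dx ∧ dy ∧ dz
  d(w*y + 2*x + 2*z) includes (∂/∂w)(w*y + 2*x + 2*z) dw = (y) dw, which multiplied by dx ∧ dy gives (y) dx ∧ dy ∧ dw
  d(3*w*y) includes (∂/∂y)(3*w*y) dy = (3*w) dy, which multiplied by dx ∧ dw gives (-3*w) dx ∧ dy ∧ dw
  d(-3*w*z) includes (∂/∂w)(-3*w*z) dw = (-3*z) dw, which multiplied by dy ∧ dz gives (-3*z) dy ∧ dz ∧ dw
  d(3*z^2) includes (∂/∂z)(3*z^2) dz = (6*z) dz, which multiplied by dy ∧ dw gives (-6*z) dy ∧ dz ∧ dw
Collecting like 3-forms: d(omega) = (2) dx ∧ dy ∧ dz + (-3*w + y) dx ∧ dy ∧ dw + (-9*z) dy ∧ dz ∧ dw.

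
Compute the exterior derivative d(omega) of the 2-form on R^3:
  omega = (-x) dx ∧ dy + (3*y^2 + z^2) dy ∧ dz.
d(omega) = 0

For a 2-form omega = sum_{i<j} g_{ij} dx_i ∧ dx_j, the exterior derivative is
  d(omega) = sum_{i<j} d(g_{ij}) ∧ dx_i ∧ dx_j = sum_{i<j, k} (∂g_{ij}/∂x_k) dx_k ∧ dx_i ∧ dx_j.
Expand each term, using dx_k ∧ dx_i ∧ dx_j = sgn(permutation) dx_{(a)} ∧ dx_{(b)} ∧ dx_{(c)} with (a < b < c) sorted:

Collecting like 3-forms: d(omega) = 0.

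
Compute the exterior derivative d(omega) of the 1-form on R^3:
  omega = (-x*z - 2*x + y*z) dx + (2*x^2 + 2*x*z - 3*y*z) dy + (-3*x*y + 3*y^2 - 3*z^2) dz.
d(omega) = (4*x + z) dx ∧ dy + (x - 4*y) dx ∧ dz + (-5*x + 9*y) dy ∧ dz

For a 1-form omega = sum_i f_i dx_i, the exterior derivative is
  d(omega) = sum_{i < j} (∂f_j/∂x_i - ∂f_i/∂x_j) dx_i ∧ dx_j.
  coefficient of dx ∧ dy: ∂f_2/∂x - ∂f_1/∂y = ∂(2*x^2 + 2*x*z - 3*y*z)/∂x - ∂(-x*z - 2*x + y*z)/∂y = 4*x + z
  coefficient of dx ∧ dz: ∂f_3/∂x - ∂f_1/∂z = ∂(-3*x*y + 3*y^2 - 3*z^2)/∂x - ∂(-x*z - 2*x + y*z)/∂z = x - 4*y
  coefficient of dy ∧ dz: ∂f_3/∂y - ∂f_2/∂z = ∂(-3*x*y + 3*y^2 - 3*z^2)/∂y - ∂(2*x^2 + 2*x*z - 3*y*z)/∂z = -5*x + 9*y
Assembling: d(omega) = (4*x + z) dx ∧ dy + (x - 4*y) dx ∧ dz + (-5*x + 9*y) dy ∧ dz.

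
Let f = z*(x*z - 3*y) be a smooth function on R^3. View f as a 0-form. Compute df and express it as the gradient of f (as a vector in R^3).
df = (z^2) dx + (-3*z) dy + (2*x*z - 3*y) dz; grad f = (z^2, -3*z, 2*x*z - 3*y)

For a 0-form f, d f = (∂f/∂x) dx + (∂f/∂y) dy + (∂f/∂z) dz. The components of the vector representation are exactly the entries of grad f in Cartesian coordinates:
  ∂f/∂x = z^2
  ∂f/∂y = -3*z
  ∂f/∂z = 2*x*z - 3*y.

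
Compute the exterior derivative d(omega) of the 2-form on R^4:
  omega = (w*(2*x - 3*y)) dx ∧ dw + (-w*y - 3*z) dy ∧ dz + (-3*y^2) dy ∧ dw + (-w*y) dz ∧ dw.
d(omega) = (3*w) dx ∧ dy ∧ dw + (-w - y) dy ∧ dz ∧ dw

For a 2-form omega = sum_{i<j} g_{ij} dx_i ∧ dx_j, the exterior derivative is
  d(omega) = sum_{i<j} d(g_{ij}) ∧ dx_i ∧ dx_j = sum_{i<j, k} (∂g_{ij}/∂x_k) dx_k ∧ dx_i ∧ dx_j.
Expand each term, using dx_k ∧ dx_i ∧ dx_j = sgn(permutation) dx_{(a)} ∧ dx_{(b)} ∧ dx_{(c)} with (a < b < c) sorted:
  d(w*(2*x - 3*y)) includes (∂/∂y)(w*(2*x - 3*y)) dy = (-3*w) dy, which multiplied by dx ∧ dw gives (3*w) dx ∧ dy ∧ dw
  d(-w*y - 3*z) includes (∂/∂w)(-w*y - 3*z) dw = (-y) dw, which multiplied by dy ∧ dz gives (-y) dy ∧ dz ∧ dw
  d(-w*y) includes (∂/∂y)(-w*y) dy = (-w) dy, which multiplied by dz ∧ dw gives (-w) dy ∧ dz ∧ dw
Collecting like 3-forms: d(omega) = (3*w) dx ∧ dy ∧ dw + (-w - y) dy ∧ dz ∧ dw.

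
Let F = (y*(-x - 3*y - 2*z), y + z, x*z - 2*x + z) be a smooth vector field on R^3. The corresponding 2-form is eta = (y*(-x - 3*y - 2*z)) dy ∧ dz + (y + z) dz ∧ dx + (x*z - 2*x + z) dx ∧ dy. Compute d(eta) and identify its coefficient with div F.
d(eta) = (x - y + 2) dx ∧ dy ∧ dz; div F = x - y + 2

For a 2-form in R^3 of the form above, applying d gives a 3-form with coefficient ∂P/∂x + ∂Q/∂y + ∂R/∂z:
  ∂P/∂x = -y
  ∂Q/∂y = 1
  ∂R/∂z = x + 1
Sum = x - y + 2, which is exactly div F.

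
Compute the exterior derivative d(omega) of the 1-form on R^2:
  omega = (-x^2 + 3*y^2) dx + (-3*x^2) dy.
d(omega) = (-6*x - 6*y) dx ∧ dy

For a 1-form omega = sum_i f_i dx_i, the exterior derivative is
  d(omega) = sum_{i < j} (∂f_j/∂x_i - ∂f_i/∂x_j) dx_i ∧ dx_j.
  coefficient of dx ∧ dy: ∂f_2/∂x - ∂f_1/∂y = ∂(-3*x^2)/∂x - ∂(-x^2 + 3*y^2)/∂y = -6*x - 6*y
Assembling: d(omega) = (-6*x - 6*y) dx ∧ dy.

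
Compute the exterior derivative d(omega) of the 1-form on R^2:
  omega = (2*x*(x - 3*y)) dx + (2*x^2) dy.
d(omega) = (10*x) dx ∧ dy

For a 1-form omega = sum_i f_i dx_i, the exterior derivative is
  d(omega) = sum_{i < j} (∂f_j/∂x_i - ∂f_i/∂x_j) dx_i ∧ dx_j.
  coefficient of dx ∧ dy: ∂f_2/∂x - ∂f_1/∂y = ∂(2*x^2)/∂x - ∂(2*x*(x - 3*y))/∂y = 10*x
Assembling: d(omega) = (10*x) dx ∧ dy.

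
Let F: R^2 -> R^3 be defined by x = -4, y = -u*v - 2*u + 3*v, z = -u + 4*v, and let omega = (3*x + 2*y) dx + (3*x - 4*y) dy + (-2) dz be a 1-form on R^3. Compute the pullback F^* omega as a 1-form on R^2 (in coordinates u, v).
F^* omega = (-4*u*v^2 - 16*u*v - 16*u + 12*v^2 + 36*v + 26) du + (-4*u^2*v - 8*u^2 + 24*u*v + 36*u - 36*v - 44) dv

Using F^*(f dg) = (f ∘ F) d(g ∘ F), substitute each coordinate x_i by F_i(u, v) in f_i, and replace dx_i by d F_i = (∂F_i/∂u) du + (∂F_i/∂v) dv.
  For the x component: f_1(F) = -2*u*v - 4*u + 6*v - 12; d F_1 = (0) du + (0) dv
  For the y component: f_2(F) = 4*u*v + 8*u - 12*v - 12; d F_2 = (-v - 2) du + (3 - u) dv
  For the z component: f_3(F) = -2; d F_3 = (-1) du + (4) dv
Combining and collecting du, dv coefficients:
  coeff of du: -4*u*v^2 - 16*u*v - 16*u + 12*v^2 + 36*v + 26
  coeff of dv: -4*u^2*v - 8*u^2 + 24*u*v + 36*u - 36*v - 44
F^* omega = (-4*u*v^2 - 16*u*v - 16*u + 12*v^2 + 36*v + 26) du + (-4*u^2*v - 8*u^2 + 24*u*v + 36*u - 36*v - 44) dv.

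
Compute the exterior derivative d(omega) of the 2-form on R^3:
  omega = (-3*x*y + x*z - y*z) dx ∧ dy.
d(omega) = (x - y) dx ∧ dy ∧ dz

For a 2-form omega = sum_{i<j} g_{ij} dx_i ∧ dx_j, the exterior derivative is
  d(omega) = sum_{i<j} d(g_{ij}) ∧ dx_i ∧ dx_j = sum_{i<j, k} (∂g_{ij}/∂x_k) dx_k ∧ dx_i ∧ dx_j.
Expand each term, using dx_k ∧ dx_i ∧ dx_j = sgn(permutation) dx_{(a)} ∧ dx_{(b)} ∧ dx_{(c)} with (a < b < c) sorted:
  d(-3*x*y + x*z - y*z) includes (∂/∂z)(-3*x*y + x*z - y*z) dz = (x - y) dz, which multiplied by dx ∧ dy gives (x - y) dx ∧ dy ∧ dz
Collecting like 3-forms: d(omega) = (x - y) dx ∧ dy ∧ dz.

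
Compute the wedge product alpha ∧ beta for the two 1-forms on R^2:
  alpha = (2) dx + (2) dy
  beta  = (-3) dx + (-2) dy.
alpha ∧ beta = (2) dx ∧ dy

Distribute the wedge, using dx_i ∧ dx_j = -dx_j ∧ dx_i and dx_i ∧ dx_i = 0. For each pair (i, j) with i < j, the coefficient of dx_i ∧ dx_j in alpha ∧ beta is (alpha_i * beta_j - alpha_j * beta_i). Collecting: alpha ∧ beta = (2) dx ∧ dy.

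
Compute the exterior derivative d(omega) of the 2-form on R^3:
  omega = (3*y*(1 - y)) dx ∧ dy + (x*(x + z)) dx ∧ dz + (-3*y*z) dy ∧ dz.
d(omega) = 0

For a 2-form omega = sum_{i<j} g_{ij} dx_i ∧ dx_j, the exterior derivative is
  d(omega) = sum_{i<j} d(g_{ij}) ∧ dx_i ∧ dx_j = sum_{i<j, k} (∂g_{ij}/∂x_k) dx_k ∧ dx_i ∧ dx_j.
Expand each term, using dx_k ∧ dx_i ∧ dx_j = sgn(permutation) dx_{(a)} ∧ dx_{(b)} ∧ dx_{(c)} with (a < b < c) sorted:

Collecting like 3-forms: d(omega) = 0.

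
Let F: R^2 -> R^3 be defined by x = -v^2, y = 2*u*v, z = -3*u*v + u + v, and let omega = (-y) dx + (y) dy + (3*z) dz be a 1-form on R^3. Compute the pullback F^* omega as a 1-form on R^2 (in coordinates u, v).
F^* omega = (31*u*v^2 - 18*u*v + 3*u - 9*v^2 + 3*v) du + (31*u^2*v - 9*u^2 + 4*u*v^2 - 18*u*v + 3*u + 3*v) dv

Using F^*(f dg) = (f ∘ F) d(g ∘ F), substitute each coordinate x_i by F_i(u, v) in f_i, and replace dx_i by d F_i = (∂F_i/∂u) du + (∂F_i/∂v) dv.
  For the x component: f_1(F) = -2*u*v; d F_1 = (0) du + (-2*v) dv
  For the y component: f_2(F) = 2*u*v; d F_2 = (2*v) du + (2*u) dv
  For the z component: f_3(F) = -9*u*v + 3*u + 3*v; d F_3 = (1 - 3*v) du + (1 - 3*u) dv
Combining and collecting du, dv coefficients:
  coeff of du: 31*u*v^2 - 18*u*v + 3*u - 9*v^2 + 3*v
  coeff of dv: 31*u^2*v - 9*u^2 + 4*u*v^2 - 18*u*v + 3*u + 3*v
F^* omega = (31*u*v^2 - 18*u*v + 3*u - 9*v^2 + 3*v) du + (31*u^2*v - 9*u^2 + 4*u*v^2 - 18*u*v + 3*u + 3*v) dv.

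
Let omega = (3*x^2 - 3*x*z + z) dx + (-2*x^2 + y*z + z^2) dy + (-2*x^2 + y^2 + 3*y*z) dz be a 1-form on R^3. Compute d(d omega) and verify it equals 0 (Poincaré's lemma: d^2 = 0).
d(d omega) = 0

Step 1: d omega = sum_{i<j} (∂f_j/∂x_i - ∂f_i/∂x_j) dx_i ∧ dx_j:
  coeff of dx ∧ dy: -4*x
  coeff of dx ∧ dz: -x - 1
  coeff of dy ∧ dz: y + z
Step 2: Apply d again to each 2-form coefficient. The only possible 3-form in R^3 is dx ∧ dy ∧ dz, with coefficient
  ∂(coeff of dy∧dz)/∂x - ∂(coeff of dx∧dz)/∂y + ∂(coeff of dx∧dy)/∂z
  = ∂/∂x (y + z) - ∂/∂y (-x - 1) + ∂/∂z (-4*x).
Each of these terms simplifies to sums of mixed partials that cancel in pairs. The result is 0 (by equality of mixed partials for smooth functions — Schwarz / Clairaut).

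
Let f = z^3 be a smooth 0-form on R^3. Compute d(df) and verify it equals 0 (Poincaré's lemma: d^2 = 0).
d(df) = 0

Step 1: df = sum_i (∂f/∂x_i) dx_i = (0) dx + (0) dy + (3*z^2) dz.
Step 2: Apply d again. Using the 1-form formula, the coefficient of dx ∧ dy in d(df) is ∂^2 f/∂x ∂y - ∂^2 f/∂y ∂x = (0) - (0) = 0 (equality of mixed partials for smooth f).
Similarly for dx ∧ dz and dy ∧ dz — all coefficients vanish. So d(df) = 0.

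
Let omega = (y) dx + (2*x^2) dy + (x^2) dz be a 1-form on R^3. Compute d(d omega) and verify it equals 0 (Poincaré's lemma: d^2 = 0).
d(d omega) = 0

Step 1: d omega = sum_{i<j} (∂f_j/∂x_i - ∂f_i/∂x_j) dx_i ∧ dx_j:
  coeff of dx ∧ dy: 4*x - 1
  coeff of dx ∧ dz: 2*x
  coeff of dy ∧ dz: 0
Step 2: Apply d again to each 2-form coefficient. The only possible 3-form in R^3 is dx ∧ dy ∧ dz, with coefficient
  ∂(coeff of dy∧dz)/∂x - ∂(coeff of dx∧dz)/∂y + ∂(coeff of dx∧dy)/∂z
  = ∂/∂x (0) - ∂/∂y (2*x) + ∂/∂z (4*x - 1).
Each of these terms simplifies to sums of mixed partials that cancel in pairs. The result is 0 (by equality of mixed partials for smooth functions — Schwarz / Clairaut).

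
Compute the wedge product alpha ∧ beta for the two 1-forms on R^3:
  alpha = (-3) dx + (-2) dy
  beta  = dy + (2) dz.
alpha ∧ beta = (-3) dx ∧ dy + (-6) dx ∧ dz + (-4) dy ∧ dz

Distribute the wedge, using dx_i ∧ dx_j = -dx_j ∧ dx_i and dx_i ∧ dx_i = 0. For each pair (i, j) with i < j, the coefficient of dx_i ∧ dx_j in alpha ∧ beta is (alpha_i * beta_j - alpha_j * beta_i). Collecting: alpha ∧ beta = (-3) dx ∧ dy + (-6) dx ∧ dz + (-4) dy ∧ dz.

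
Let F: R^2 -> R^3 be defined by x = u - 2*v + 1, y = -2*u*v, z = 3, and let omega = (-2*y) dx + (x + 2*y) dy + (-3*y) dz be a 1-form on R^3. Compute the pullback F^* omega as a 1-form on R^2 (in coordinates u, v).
F^* omega = (2*v*(4*u*v + u + 2*v - 1)) du + (2*u*(4*u*v - u - 2*v - 1)) dv

Using F^*(f dg) = (f ∘ F) d(g ∘ F), substitute each coordinate x_i by F_i(u, v) in f_i, and replace dx_i by d F_i = (∂F_i/∂u) du + (∂F_i/∂v) dv.
  For the x component: f_1(F) = 4*u*v; d F_1 = (1) du + (-2) dv
  For the y component: f_2(F) = -4*u*v + u - 2*v + 1; d F_2 = (-2*v) du + (-2*u) dv
  For the z component: f_3(F) = 6*u*v; d F_3 = (0) du + (0) dv
Combining and collecting du, dv coefficients:
  coeff of du: 2*v*(4*u*v + u + 2*v - 1)
  coeff of dv: 2*u*(4*u*v - u - 2*v - 1)
F^* omega = (2*v*(4*u*v + u + 2*v - 1)) du + (2*u*(4*u*v - u - 2*v - 1)) dv.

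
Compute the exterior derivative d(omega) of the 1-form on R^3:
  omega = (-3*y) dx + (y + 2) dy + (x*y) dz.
d(omega) = (3) dx ∧ dy + (y) dx ∧ dz + (x) dy ∧ dz

For a 1-form omega = sum_i f_i dx_i, the exterior derivative is
  d(omega) = sum_{i < j} (∂f_j/∂x_i - ∂f_i/∂x_j) dx_i ∧ dx_j.
  coefficient of dx ∧ dy: ∂f_2/∂x - ∂f_1/∂y = ∂(y + 2)/∂x - ∂(-3*y)/∂y = 3
  coefficient of dx ∧ dz: ∂f_3/∂x - ∂f_1/∂z = ∂(x*y)/∂x - ∂(-3*y)/∂z = y
  coefficient of dy ∧ dz: ∂f_3/∂y - ∂f_2/∂z = ∂(x*y)/∂y - ∂(y + 2)/∂z = x
Assembling: d(omega) = (3) dx ∧ dy + (y) dx ∧ dz + (x) dy ∧ dz.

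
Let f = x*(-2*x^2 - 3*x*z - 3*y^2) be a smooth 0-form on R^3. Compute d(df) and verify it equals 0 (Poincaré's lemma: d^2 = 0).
d(df) = 0

Step 1: df = sum_i (∂f/∂x_i) dx_i = (-6*x^2 - 6*x*z - 3*y^2) dx + (-6*x*y) dy + (-3*x^2) dz.
Step 2: Apply d again. Using the 1-form formula, the coefficient of dx ∧ dy in d(df) is ∂^2 f/∂x ∂y - ∂^2 f/∂y ∂x = (-6*y) - (-6*y) = 0 (equality of mixed partials for smooth f).
Similarly for dx ∧ dz and dy ∧ dz — all coefficients vanish. So d(df) = 0.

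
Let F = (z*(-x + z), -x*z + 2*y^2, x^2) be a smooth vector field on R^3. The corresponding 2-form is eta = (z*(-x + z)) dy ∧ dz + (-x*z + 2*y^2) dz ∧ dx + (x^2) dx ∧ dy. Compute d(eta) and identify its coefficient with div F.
d(eta) = (4*y - z) dx ∧ dy ∧ dz; div F = 4*y - z

For a 2-form in R^3 of the form above, applying d gives a 3-form with coefficient ∂P/∂x + ∂Q/∂y + ∂R/∂z:
  ∂P/∂x = -z
  ∂Q/∂y = 4*y
  ∂R/∂z = 0
Sum = 4*y - z, which is exactly div F.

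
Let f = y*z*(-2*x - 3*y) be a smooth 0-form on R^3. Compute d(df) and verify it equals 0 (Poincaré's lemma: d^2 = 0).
d(df) = 0

Step 1: df = sum_i (∂f/∂x_i) dx_i = (-2*y*z) dx + (2*z*(-x - 3*y)) dy + (y*(-2*x - 3*y)) dz.
Step 2: Apply d again. Using the 1-form formula, the coefficient of dx ∧ dy in d(df) is ∂^2 f/∂x ∂y - ∂^2 f/∂y ∂x = (-2*z) - (-2*z) = 0 (equality of mixed partials for smooth f).
Similarly for dx ∧ dz and dy ∧ dz — all coefficients vanish. So d(df) = 0.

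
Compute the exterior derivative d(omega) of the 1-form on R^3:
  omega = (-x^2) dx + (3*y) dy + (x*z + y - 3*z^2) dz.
d(omega) = (z) dx ∧ dz + (1) dy ∧ dz

For a 1-form omega = sum_i f_i dx_i, the exterior derivative is
  d(omega) = sum_{i < j} (∂f_j/∂x_i - ∂f_i/∂x_j) dx_i ∧ dx_j.
  coefficient of dx ∧ dz: ∂f_3/∂x - ∂f_1/∂z = ∂(x*z + y - 3*z^2)/∂x - ∂(-x^2)/∂z = z
  coefficient of dy ∧ dz: ∂f_3/∂y - ∂f_2/∂z = ∂(x*z + y - 3*z^2)/∂y - ∂(3*y)/∂z = 1
Assembling: d(omega) = (z) dx ∧ dz + (1) dy ∧ dz.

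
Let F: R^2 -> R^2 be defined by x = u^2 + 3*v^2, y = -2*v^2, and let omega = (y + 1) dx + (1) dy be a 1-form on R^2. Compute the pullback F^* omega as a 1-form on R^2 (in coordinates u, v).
F^* omega = (2*u*(1 - 2*v^2)) du + (-12*v^3 + 2*v) dv

Using F^*(f dg) = (f ∘ F) d(g ∘ F), substitute each coordinate x_i by F_i(u, v) in f_i, and replace dx_i by d F_i = (∂F_i/∂u) du + (∂F_i/∂v) dv.
  For the x component: f_1(F) = 1 - 2*v^2; d F_1 = (2*u) du + (6*v) dv
  For the y component: f_2(F) = 1; d F_2 = (0) du + (-4*v) dv
Combining and collecting du, dv coefficients:
  coeff of du: 2*u*(1 - 2*v^2)
  coeff of dv: -12*v^3 + 2*v
F^* omega = (2*u*(1 - 2*v^2)) du + (-12*v^3 + 2*v) dv.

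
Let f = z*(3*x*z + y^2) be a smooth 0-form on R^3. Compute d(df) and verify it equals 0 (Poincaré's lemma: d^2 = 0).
d(df) = 0

Step 1: df = sum_i (∂f/∂x_i) dx_i = (3*z^2) dx + (2*y*z) dy + (6*x*z + y^2) dz.
Step 2: Apply d again. Using the 1-form formula, the coefficient of dx ∧ dy in d(df) is ∂^2 f/∂x ∂y - ∂^2 f/∂y ∂x = (0) - (0) = 0 (equality of mixed partials for smooth f).
Similarly for dx ∧ dz and dy ∧ dz — all coefficients vanish. So d(df) = 0.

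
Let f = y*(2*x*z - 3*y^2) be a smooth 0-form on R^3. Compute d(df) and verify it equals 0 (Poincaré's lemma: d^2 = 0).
d(df) = 0

Step 1: df = sum_i (∂f/∂x_i) dx_i = (2*y*z) dx + (2*x*z - 9*y^2) dy + (2*x*y) dz.
Step 2: Apply d again. Using the 1-form formula, the coefficient of dx ∧ dy in d(df) is ∂^2 f/∂x ∂y - ∂^2 f/∂y ∂x = (2*z) - (2*z) = 0 (equality of mixed partials for smooth f).
Similarly for dx ∧ dz and dy ∧ dz — all coefficients vanish. So d(df) = 0.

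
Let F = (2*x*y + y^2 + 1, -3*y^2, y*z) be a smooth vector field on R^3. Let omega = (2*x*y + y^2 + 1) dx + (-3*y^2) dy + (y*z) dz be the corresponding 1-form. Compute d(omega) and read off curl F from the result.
d(omega) = (z) dy ∧ dz + (0) dz ∧ dx + (-2*x - 2*y) dx ∧ dy; curl F = (z, 0, -2*x - 2*y)

d omega = sum_{i<j} (∂f_j/∂x_i - ∂f_i/∂x_j) dx_i ∧ dx_j. Under the identification (dy ∧ dz, dz ∧ dx, dx ∧ dy) ↔ (e_x, e_y, e_z), the coefficients are exactly the components of curl F. Compute:
  ∂R/∂y - ∂Q/∂z = (z) - (0) = z
  ∂P/∂z - ∂R/∂x = (0) - (0) = 0
  ∂Q/∂x - ∂P/∂y = (0) - (2*x + 2*y) = -2*x - 2*y.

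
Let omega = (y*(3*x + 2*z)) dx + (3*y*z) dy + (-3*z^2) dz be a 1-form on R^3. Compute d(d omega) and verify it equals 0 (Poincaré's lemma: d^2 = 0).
d(d omega) = 0

Step 1: d omega = sum_{i<j} (∂f_j/∂x_i - ∂f_i/∂x_j) dx_i ∧ dx_j:
  coeff of dx ∧ dy: -3*x - 2*z
  coeff of dx ∧ dz: -2*y
  coeff of dy ∧ dz: -3*y
Step 2: Apply d again to each 2-form coefficient. The only possible 3-form in R^3 is dx ∧ dy ∧ dz, with coefficient
  ∂(coeff of dy∧dz)/∂x - ∂(coeff of dx∧dz)/∂y + ∂(coeff of dx∧dy)/∂z
  = ∂/∂x (-3*y) - ∂/∂y (-2*y) + ∂/∂z (-3*x - 2*z).
Each of these terms simplifies to sums of mixed partials that cancel in pairs. The result is 0 (by equality of mixed partials for smooth functions — Schwarz / Clairaut).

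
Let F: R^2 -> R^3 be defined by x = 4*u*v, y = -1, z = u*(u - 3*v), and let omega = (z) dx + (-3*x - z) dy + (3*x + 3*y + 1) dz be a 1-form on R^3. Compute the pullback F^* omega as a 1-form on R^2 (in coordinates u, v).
F^* omega = (28*u^2*v - 48*u*v^2 - 4*u + 6*v) du + (2*u*(2*u^2 - 24*u*v + 3)) dv

Using F^*(f dg) = (f ∘ F) d(g ∘ F), substitute each coordinate x_i by F_i(u, v) in f_i, and replace dx_i by d F_i = (∂F_i/∂u) du + (∂F_i/∂v) dv.
  For the x component: f_1(F) = u*(u - 3*v); d F_1 = (4*v) du + (4*u) dv
  For the y component: f_2(F) = u*(-u - 9*v); d F_2 = (0) du + (0) dv
  For the z component: f_3(F) = 12*u*v - 2; d F_3 = (2*u - 3*v) du + (-3*u) dv
Combining and collecting du, dv coefficients:
  coeff of du: 28*u^2*v - 48*u*v^2 - 4*u + 6*v
  coeff of dv: 2*u*(2*u^2 - 24*u*v + 3)
F^* omega = (28*u^2*v - 48*u*v^2 - 4*u + 6*v) du + (2*u*(2*u^2 - 24*u*v + 3)) dv.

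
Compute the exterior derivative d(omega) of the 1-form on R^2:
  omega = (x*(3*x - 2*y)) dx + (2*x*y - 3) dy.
d(omega) = (2*x + 2*y) dx ∧ dy

For a 1-form omega = sum_i f_i dx_i, the exterior derivative is
  d(omega) = sum_{i < j} (∂f_j/∂x_i - ∂f_i/∂x_j) dx_i ∧ dx_j.
  coefficient of dx ∧ dy: ∂f_2/∂x - ∂f_1/∂y = ∂(2*x*y - 3)/∂x - ∂(x*(3*x - 2*y))/∂y = 2*x + 2*y
Assembling: d(omega) = (2*x + 2*y) dx ∧ dy.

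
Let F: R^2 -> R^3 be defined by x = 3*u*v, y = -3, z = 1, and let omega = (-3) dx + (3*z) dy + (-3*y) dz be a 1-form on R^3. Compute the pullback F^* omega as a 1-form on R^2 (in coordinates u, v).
F^* omega = (-9*v) du + (-9*u) dv

Using F^*(f dg) = (f ∘ F) d(g ∘ F), substitute each coordinate x_i by F_i(u, v) in f_i, and replace dx_i by d F_i = (∂F_i/∂u) du + (∂F_i/∂v) dv.
  For the x component: f_1(F) = -3; d F_1 = (3*v) du + (3*u) dv
  For the y component: f_2(F) = 3; d F_2 = (0) du + (0) dv
  For the z component: f_3(F) = 9; d F_3 = (0) du + (0) dv
Combining and collecting du, dv coefficients:
  coeff of du: -9*v
  coeff of dv: -9*u
F^* omega = (-9*v) du + (-9*u) dv.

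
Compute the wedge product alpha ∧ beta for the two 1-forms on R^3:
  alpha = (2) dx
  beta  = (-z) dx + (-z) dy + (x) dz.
alpha ∧ beta = (-2*z) dx ∧ dy + (2*x) dx ∧ dz

Distribute the wedge, using dx_i ∧ dx_j = -dx_j ∧ dx_i and dx_i ∧ dx_i = 0. For each pair (i, j) with i < j, the coefficient of dx_i ∧ dx_j in alpha ∧ beta is (alpha_i * beta_j - alpha_j * beta_i). Collecting: alpha ∧ beta = (-2*z) dx ∧ dy + (2*x) dx ∧ dz.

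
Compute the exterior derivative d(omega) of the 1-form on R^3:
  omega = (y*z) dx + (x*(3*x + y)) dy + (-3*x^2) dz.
d(omega) = (6*x + y - z) dx ∧ dy + (-6*x - y) dx ∧ dz

For a 1-form omega = sum_i f_i dx_i, the exterior derivative is
  d(omega) = sum_{i < j} (∂f_j/∂x_i - ∂f_i/∂x_j) dx_i ∧ dx_j.
  coefficient of dx ∧ dy: ∂f_2/∂x - ∂f_1/∂y = ∂(x*(3*x + y))/∂x - ∂(y*z)/∂y = 6*x + y - z
  coefficient of dx ∧ dz: ∂f_3/∂x - ∂f_1/∂z = ∂(-3*x^2)/∂x - ∂(y*z)/∂z = -6*x - y
Assembling: d(omega) = (6*x + y - z) dx ∧ dy + (-6*x - y) dx ∧ dz.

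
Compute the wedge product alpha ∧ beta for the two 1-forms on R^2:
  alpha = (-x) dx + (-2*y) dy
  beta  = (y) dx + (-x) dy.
alpha ∧ beta = (x^2 + 2*y^2) dx ∧ dy

Distribute the wedge, using dx_i ∧ dx_j = -dx_j ∧ dx_i and dx_i ∧ dx_i = 0. For each pair (i, j) with i < j, the coefficient of dx_i ∧ dx_j in alpha ∧ beta is (alpha_i * beta_j - alpha_j * beta_i). Collecting: alpha ∧ beta = (x^2 + 2*y^2) dx ∧ dy.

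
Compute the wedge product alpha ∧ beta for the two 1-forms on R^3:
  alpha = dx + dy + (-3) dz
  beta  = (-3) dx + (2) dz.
alpha ∧ beta = (-7) dx ∧ dz + (3) dx ∧ dy + (2) dy ∧ dz

Distribute the wedge, using dx_i ∧ dx_j = -dx_j ∧ dx_i and dx_i ∧ dx_i = 0. For each pair (i, j) with i < j, the coefficient of dx_i ∧ dx_j in alpha ∧ beta is (alpha_i * beta_j - alpha_j * beta_i). Collecting: alpha ∧ beta = (-7) dx ∧ dz + (3) dx ∧ dy + (2) dy ∧ dz.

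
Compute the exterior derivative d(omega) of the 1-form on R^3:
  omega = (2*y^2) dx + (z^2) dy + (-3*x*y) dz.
d(omega) = (-4*y) dx ∧ dy + (-3*y) dx ∧ dz + (-3*x - 2*z) dy ∧ dz

For a 1-form omega = sum_i f_i dx_i, the exterior derivative is
  d(omega) = sum_{i < j} (∂f_j/∂x_i - ∂f_i/∂x_j) dx_i ∧ dx_j.
  coefficient of dx ∧ dy: ∂f_2/∂x - ∂f_1/∂y = ∂(z^2)/∂x - ∂(2*y^2)/∂y = -4*y
  coefficient of dx ∧ dz: ∂f_3/∂x - ∂f_1/∂z = ∂(-3*x*y)/∂x - ∂(2*y^2)/∂z = -3*y
  coefficient of dy ∧ dz: ∂f_3/∂y - ∂f_2/∂z = ∂(-3*x*y)/∂y - ∂(z^2)/∂z = -3*x - 2*z
Assembling: d(omega) = (-4*y) dx ∧ dy + (-3*y) dx ∧ dz + (-3*x - 2*z) dy ∧ dz.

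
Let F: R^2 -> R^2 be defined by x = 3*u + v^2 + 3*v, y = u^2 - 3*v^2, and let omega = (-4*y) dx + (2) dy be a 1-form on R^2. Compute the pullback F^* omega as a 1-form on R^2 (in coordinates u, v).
F^* omega = (-12*u^2 + 4*u + 36*v^2) du + (-8*u^2*v - 12*u^2 + 24*v^3 + 36*v^2 - 12*v) dv

Using F^*(f dg) = (f ∘ F) d(g ∘ F), substitute each coordinate x_i by F_i(u, v) in f_i, and replace dx_i by d F_i = (∂F_i/∂u) du + (∂F_i/∂v) dv.
  For the x component: f_1(F) = -4*u^2 + 12*v^2; d F_1 = (3) du + (2*v + 3) dv
  For the y component: f_2(F) = 2; d F_2 = (2*u) du + (-6*v) dv
Combining and collecting du, dv coefficients:
  coeff of du: -12*u^2 + 4*u + 36*v^2
  coeff of dv: -8*u^2*v - 12*u^2 + 24*v^3 + 36*v^2 - 12*v
F^* omega = (-12*u^2 + 4*u + 36*v^2) du + (-8*u^2*v - 12*u^2 + 24*v^3 + 36*v^2 - 12*v) dv.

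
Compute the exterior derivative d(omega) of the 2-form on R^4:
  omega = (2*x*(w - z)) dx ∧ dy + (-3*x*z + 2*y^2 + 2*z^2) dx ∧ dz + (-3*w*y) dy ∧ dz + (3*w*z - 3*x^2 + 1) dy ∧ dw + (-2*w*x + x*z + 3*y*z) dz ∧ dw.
d(omega) = (-2*x - 4*y) dx ∧ dy ∧ dz + (-4*x) dx ∧ dy ∧ dw + (-3*w - 3*y + 3*z) dy ∧ dz ∧ dw + (-2*w + z) dx ∧ dz ∧ dw

For a 2-form omega = sum_{i<j} g_{ij} dx_i ∧ dx_j, the exterior derivative is
  d(omega) = sum_{i<j} d(g_{ij}) ∧ dx_i ∧ dx_j = sum_{i<j, k} (∂g_{ij}/∂x_k) dx_k ∧ dx_i ∧ dx_j.
Expand each term, using dx_k ∧ dx_i ∧ dx_j = sgn(permutation) dx_{(a)} ∧ dx_{(b)} ∧ dx_{(c)} with (a < b < c) sorted:
  d(2*x*(w - z)) includes (∂/∂z)(2*x*(w - z)) dz = (-2*x) dz, which multiplied by dx ∧ dy gives (-2*x) dx ∧ dy ∧ dz
  d(2*x*(w - z)) includes (∂/∂w)(2*x*(w - z)) dw = (2*x) dw, which multiplied by dx ∧ dy gives (2*x) dx ∧ dy ∧ dw
  d(-3*x*z + 2*y^2 + 2*z^2) includes (∂/∂y)(-3*x*z + 2*y^2 + 2*z^2) dy = (4*y) dy, which multiplied by dx ∧ dz gives (-4*y) dx ∧ dy ∧ dz
  d(-3*w*y) includes (∂/∂w)(-3*w*y) dw = (-3*y) dw, which multiplied by dy ∧ dz gives (-3*y) dy ∧ dz ∧ dw
  d(3*w*z - 3*x^2 + 1) includes (∂/∂x)(3*w*z - 3*x^2 + 1) dx = (-6*x) dx, which multiplied by dy ∧ dw gives (-6*x) dx ∧ dy ∧ dw
  d(3*w*z - 3*x^2 + 1) includes (∂/∂z)(3*w*z - 3*x^2 + 1) dz = (3*w) dz, which multiplied by dy ∧ dw gives (-3*w) dy ∧ dz ∧ dw
  d(-2*w*x + x*z + 3*y*z) includes (∂/∂x)(-2*w*x + x*z + 3*y*z) dx = (-2*w + z) dx, which multiplied by dz ∧ dw gives (-2*w + z) dx ∧ dz ∧ dw
  d(-2*w*x + x*z + 3*y*z) includes (∂/∂y)(-2*w*x + x*z + 3*y*z) dy = (3*z) dy, which multiplied by dz ∧ dw gives (3*z) dy ∧ dz ∧ dw
Collecting like 3-forms: d(omega) = (-2*x - 4*y) dx ∧ dy ∧ dz + (-4*x) dx ∧ dy ∧ dw + (-3*w - 3*y + 3*z) dy ∧ dz ∧ dw + (-2*w + z) dx ∧ dz ∧ dw.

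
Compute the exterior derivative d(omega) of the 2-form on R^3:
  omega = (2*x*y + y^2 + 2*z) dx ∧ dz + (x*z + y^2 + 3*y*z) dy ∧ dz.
d(omega) = (-2*x - 2*y + z) dx ∧ dy ∧ dz

For a 2-form omega = sum_{i<j} g_{ij} dx_i ∧ dx_j, the exterior derivative is
  d(omega) = sum_{i<j} d(g_{ij}) ∧ dx_i ∧ dx_j = sum_{i<j, k} (∂g_{ij}/∂x_k) dx_k ∧ dx_i ∧ dx_j.
Expand each term, using dx_k ∧ dx_i ∧ dx_j = sgn(permutation) dx_{(a)} ∧ dx_{(b)} ∧ dx_{(c)} with (a < b < c) sorted:
  d(2*x*y + y^2 + 2*z) includes (∂/∂y)(2*x*y + y^2 + 2*z) dy = (2*x + 2*y) dy, which multiplied by dx ∧ dz gives (-2*x - 2*y) dx ∧ dy ∧ dz
  d(x*z + y^2 + 3*y*z) includes (∂/∂x)(x*z + y^2 + 3*y*z) dx = (z) dx, which multiplied by dy ∧ dz gives (z) dx ∧ dy ∧ dz
Collecting like 3-forms: d(omega) = (-2*x - 2*y + z) dx ∧ dy ∧ dz.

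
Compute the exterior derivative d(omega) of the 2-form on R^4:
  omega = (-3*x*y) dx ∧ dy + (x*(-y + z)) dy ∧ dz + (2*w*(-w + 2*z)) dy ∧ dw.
d(omega) = (-y + z) dx ∧ dy ∧ dz + (-4*w) dy ∧ dz ∧ dw

For a 2-form omega = sum_{i<j} g_{ij} dx_i ∧ dx_j, the exterior derivative is
  d(omega) = sum_{i<j} d(g_{ij}) ∧ dx_i ∧ dx_j = sum_{i<j, k} (∂g_{ij}/∂x_k) dx_k ∧ dx_i ∧ dx_j.
Expand each term, using dx_k ∧ dx_i ∧ dx_j = sgn(permutation) dx_{(a)} ∧ dx_{(b)} ∧ dx_{(c)} with (a < b < c) sorted:
  d(x*(-y + z)) includes (∂/∂x)(x*(-y + z)) dx = (-y + z) dx, which multiplied by dy ∧ dz gives (-y + z) dx ∧ dy ∧ dz
  d(2*w*(-w + 2*z)) includes (∂/∂z)(2*w*(-w + 2*z)) dz = (4*w) dz, which multiplied by dy ∧ dw gives (-4*w) dy ∧ dz ∧ dw
Collecting like 3-forms: d(omega) = (-y + z) dx ∧ dy ∧ dz + (-4*w) dy ∧ dz ∧ dw.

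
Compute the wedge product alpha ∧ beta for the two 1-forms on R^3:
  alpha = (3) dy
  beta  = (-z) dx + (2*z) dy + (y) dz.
alpha ∧ beta = (3*z) dx ∧ dy + (3*y) dy ∧ dz

Distribute the wedge, using dx_i ∧ dx_j = -dx_j ∧ dx_i and dx_i ∧ dx_i = 0. For each pair (i, j) with i < j, the coefficient of dx_i ∧ dx_j in alpha ∧ beta is (alpha_i * beta_j - alpha_j * beta_i). Collecting: alpha ∧ beta = (3*z) dx ∧ dy + (3*y) dy ∧ dz.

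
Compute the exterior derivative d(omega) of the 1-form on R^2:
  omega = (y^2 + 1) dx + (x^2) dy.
d(omega) = (2*x - 2*y) dx ∧ dy

For a 1-form omega = sum_i f_i dx_i, the exterior derivative is
  d(omega) = sum_{i < j} (∂f_j/∂x_i - ∂f_i/∂x_j) dx_i ∧ dx_j.
  coefficient of dx ∧ dy: ∂f_2/∂x - ∂f_1/∂y = ∂(x^2)/∂x - ∂(y^2 + 1)/∂y = 2*x - 2*y
Assembling: d(omega) = (2*x - 2*y) dx ∧ dy.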